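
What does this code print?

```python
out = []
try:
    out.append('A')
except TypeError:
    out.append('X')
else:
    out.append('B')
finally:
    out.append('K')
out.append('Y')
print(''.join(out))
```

Execution trace: 'A' (try body, no exception) → 'B' (else) → 'K' (finally) → 'Y' (after the try/except). Output: ABKY

Answer: ABKY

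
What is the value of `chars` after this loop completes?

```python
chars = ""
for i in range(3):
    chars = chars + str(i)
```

Concatenate digits 0 to 2
`chars` takes the values: "" → "0" → "01" → "012"

Answer: "012"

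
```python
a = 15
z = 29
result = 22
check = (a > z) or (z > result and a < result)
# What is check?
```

Trace:
`a = 15` → a = 15
`z = 29` → z = 29
`result = 22` → result = 22
`check = (a > z) or (z > result and a < result)` → check = True
So check = True

Answer: True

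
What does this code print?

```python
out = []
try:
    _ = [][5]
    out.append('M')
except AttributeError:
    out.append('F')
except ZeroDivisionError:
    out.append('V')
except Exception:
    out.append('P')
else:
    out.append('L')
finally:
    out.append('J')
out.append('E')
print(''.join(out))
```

Execution trace: 'P' (except Exception) → 'J' (finally) → 'E' (after the try/except). Output: PJE

Answer: PJE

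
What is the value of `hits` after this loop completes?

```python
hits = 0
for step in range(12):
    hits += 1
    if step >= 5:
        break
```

Loop breaks when step reaches 5, hits is 6
`hits` takes the values: 0 → 1 → 2 → 3 → 4 → 5 → 6

Answer: 6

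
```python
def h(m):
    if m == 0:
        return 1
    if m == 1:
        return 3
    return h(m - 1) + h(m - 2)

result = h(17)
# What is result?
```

Build up from base cases: h(0)=1, h(1)=3, h(2)=4, h(3)=7, h(4)=11, h(5)=18, h(6)=29, ..., h(17)=5778

Answer: 5778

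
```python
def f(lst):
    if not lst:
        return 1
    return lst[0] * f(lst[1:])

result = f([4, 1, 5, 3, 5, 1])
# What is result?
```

Product over [4, 1, 5, 3, 5, 1] = 4 * 1 * 5 * 3 * 5 * 1 = 300

Answer: 300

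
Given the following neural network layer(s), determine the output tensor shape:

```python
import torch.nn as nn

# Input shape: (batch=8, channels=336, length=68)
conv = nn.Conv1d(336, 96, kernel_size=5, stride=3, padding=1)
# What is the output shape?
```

Input: (8, 336, 68) -> Output: (8, 96, 22)

Answer: (8, 96, 22)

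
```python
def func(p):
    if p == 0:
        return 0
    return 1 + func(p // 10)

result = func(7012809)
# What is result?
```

Count of digits of 7012809: 7

Answer: 7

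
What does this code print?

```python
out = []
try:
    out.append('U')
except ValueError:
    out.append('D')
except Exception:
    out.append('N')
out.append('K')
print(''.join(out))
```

Execution trace: 'U' (try body, no exception) → 'K' (after the try/except). Output: UK

Answer: UK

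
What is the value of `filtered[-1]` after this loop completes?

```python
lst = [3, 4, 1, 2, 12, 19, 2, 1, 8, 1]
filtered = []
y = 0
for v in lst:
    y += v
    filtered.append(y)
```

Cumulative sum ends at 53
`filtered` takes the values: [] → [3] → [3, 7] → [3, 7, 8] → [3, 7, 8, 10] → [3, 7, 8, 10, 22] → [3, 7, 8, 10, 22, 41] → [3, 7, 8, 10, 22, 41, 43] → [3, 7, 8, 10, 22, 41, 43, 44] → [3, 7, 8, 10, 22, 41, 43, 44, 52] → [3, 7, 8, 10, 22, 41, 43, 44, 52, 53]
So `filtered[-1]` = 53

Answer: 53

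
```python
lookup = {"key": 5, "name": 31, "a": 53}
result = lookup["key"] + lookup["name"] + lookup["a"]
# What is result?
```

Trace:
`lookup = {"key": 5, "name": 31, "a": 53}` → lookup = {'key': 5, 'name': 31, 'a': 53}
`result = lookup["key"] + lookup["name"] + lookup["a"]` → result = 89
So result = 89

Answer: 89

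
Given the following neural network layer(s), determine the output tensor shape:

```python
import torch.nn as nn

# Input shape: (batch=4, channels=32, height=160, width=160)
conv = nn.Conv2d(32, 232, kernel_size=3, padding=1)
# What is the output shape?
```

Input: (4, 32, 160, 160) -> Output: (4, 232, 160, 160)

Answer: (4, 232, 160, 160)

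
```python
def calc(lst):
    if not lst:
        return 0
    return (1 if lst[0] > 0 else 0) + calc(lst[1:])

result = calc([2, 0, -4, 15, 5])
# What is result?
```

Count of positive elements in [2, 0, -4, 15, 5] = 3

Answer: 3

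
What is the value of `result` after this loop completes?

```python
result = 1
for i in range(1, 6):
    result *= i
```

5! = 120
`result` takes the values: 1 → 2 → 6 → 24 → 120

Answer: 120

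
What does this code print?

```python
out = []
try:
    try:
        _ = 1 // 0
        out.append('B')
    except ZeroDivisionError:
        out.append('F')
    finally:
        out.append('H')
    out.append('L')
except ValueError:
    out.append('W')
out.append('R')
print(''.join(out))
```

Execution trace: 'F' (inner except ZeroDivisionError) → 'H' (inner finally) → 'L' (try body, no exception) → 'R' (after the try/except). Output: FHLR

Answer: FHLR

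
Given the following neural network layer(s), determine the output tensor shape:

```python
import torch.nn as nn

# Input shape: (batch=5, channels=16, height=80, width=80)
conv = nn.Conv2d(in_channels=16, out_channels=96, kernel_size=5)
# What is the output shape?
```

Input: (5, 16, 80, 80) -> Output: (5, 96, 76, 76)

Answer: (5, 96, 76, 76)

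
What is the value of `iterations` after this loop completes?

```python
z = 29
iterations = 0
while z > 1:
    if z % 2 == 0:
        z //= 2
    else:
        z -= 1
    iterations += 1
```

Steps to reduce 29 to 1
`iterations` takes the values: 0 → 1 → 2 → 3 → 4 → 5 → 6 → 7

Answer: 7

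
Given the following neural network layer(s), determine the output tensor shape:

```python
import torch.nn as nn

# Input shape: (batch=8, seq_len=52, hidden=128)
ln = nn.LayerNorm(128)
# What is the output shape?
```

Input: (8, 52, 128) -> Output: (8, 52, 128)

Answer: (8, 52, 128)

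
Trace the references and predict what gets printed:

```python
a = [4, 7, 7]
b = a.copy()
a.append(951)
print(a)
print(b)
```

Key concept: list.copy() creates independent copy.
Step by step:
`a = [4, 7, 7]` → a = [4, 7, 7]
`b = a.copy()` → b = [4, 7, 7]
`a.append(951)` → a = [4, 7, 7, 951]
`print(a)` → prints [4, 7, 7, 951]
`print(b)` → prints [4, 7, 7]

Answer:
[4, 7, 7, 951]
[4, 7, 7]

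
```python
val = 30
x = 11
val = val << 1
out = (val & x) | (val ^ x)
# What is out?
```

Trace:
`val = 30` → val = 30
`x = 11` → x = 11
`val = val << 1` → val = 60
`out = (val & x) | (val ^ x)` → out = 63
So out = 63

Answer: 63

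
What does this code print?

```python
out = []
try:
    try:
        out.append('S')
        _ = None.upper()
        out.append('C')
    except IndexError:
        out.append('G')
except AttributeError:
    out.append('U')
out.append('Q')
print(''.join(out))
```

Execution trace: 'S' (try body) → 'U' (outer except AttributeError) → 'Q' (after the try/except). Output: SUQ

Answer: SUQ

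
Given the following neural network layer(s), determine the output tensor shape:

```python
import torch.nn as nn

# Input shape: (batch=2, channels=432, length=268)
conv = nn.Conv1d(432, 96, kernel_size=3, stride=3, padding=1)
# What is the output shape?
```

Input: (2, 432, 268) -> Output: (2, 96, 90)

Answer: (2, 96, 90)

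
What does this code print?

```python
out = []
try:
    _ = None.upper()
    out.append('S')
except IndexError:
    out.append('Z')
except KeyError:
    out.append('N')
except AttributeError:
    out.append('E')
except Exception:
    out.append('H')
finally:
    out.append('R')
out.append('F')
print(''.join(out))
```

Execution trace: 'E' (except AttributeError) → 'R' (finally) → 'F' (after the try/except). Output: ERF

Answer: ERF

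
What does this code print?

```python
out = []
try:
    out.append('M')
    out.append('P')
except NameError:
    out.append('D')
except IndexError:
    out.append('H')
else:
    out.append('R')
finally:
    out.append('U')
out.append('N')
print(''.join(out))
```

Execution trace: 'M' (try body) → 'P' (try body, no exception) → 'R' (else) → 'U' (finally) → 'N' (after the try/except). Output: MPRUN

Answer: MPRUN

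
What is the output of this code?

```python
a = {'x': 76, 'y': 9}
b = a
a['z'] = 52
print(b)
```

Key concept: dict aliasing.
Step by step:
`a = {'x': 76, 'y': 9}` → a = {'x': 76, 'y': 9}
`b = a` → b = {'x': 76, 'y': 9} (same object as a)
`a['z'] = 52` → a = {'x': 76, 'y': 9, 'z': 52} (same object as b); b = {'x': 76, 'y': 9, 'z': 52} (same object as a)
`print(b)` → prints {'x': 76, 'y': 9, 'z': 52}

Answer: {'x': 76, 'y': 9, 'z': 52}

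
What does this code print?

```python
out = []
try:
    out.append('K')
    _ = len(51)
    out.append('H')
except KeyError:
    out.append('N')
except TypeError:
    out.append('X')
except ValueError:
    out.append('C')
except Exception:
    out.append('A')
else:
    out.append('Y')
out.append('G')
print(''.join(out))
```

Execution trace: 'K' (try body) → 'X' (except TypeError) → 'G' (after the try/except). Output: KXG

Answer: KXG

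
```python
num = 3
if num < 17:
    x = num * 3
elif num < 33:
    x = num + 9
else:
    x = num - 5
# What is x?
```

Trace:
`num = 3` → num = 3
`if num < 17: ...` → num < 17 is True → x = 9
So x = 9

Answer: 9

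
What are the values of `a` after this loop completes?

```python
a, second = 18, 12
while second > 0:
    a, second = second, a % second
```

GCD of 18 and 12
`a` takes the values: 18 → 12 → 6

Answer: 6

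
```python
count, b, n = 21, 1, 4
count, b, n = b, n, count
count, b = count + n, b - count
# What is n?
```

Trace:
`count, b, n = 21, 1, 4` → count = 21; b = 1; n = 4
`count, b, n = b, n, count` → count = 1; b = 4; n = 21
`count, b = count + n, b - count` → count = 22; b = 3
So n = 21

Answer: 21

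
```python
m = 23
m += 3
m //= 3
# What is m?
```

Trace:
`m = 23` → m = 23
`m += 3` → m = 26
`m //= 3` → m = 8
So m = 8

Answer: 8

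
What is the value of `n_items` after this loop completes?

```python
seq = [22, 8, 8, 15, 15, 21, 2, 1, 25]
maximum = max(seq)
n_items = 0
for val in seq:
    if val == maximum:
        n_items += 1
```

Count of max value 25 in [22, 8, 8, 15, 15, 21, 2, 1, 25]
`n_items` takes the values: 0 → 1

Answer: 1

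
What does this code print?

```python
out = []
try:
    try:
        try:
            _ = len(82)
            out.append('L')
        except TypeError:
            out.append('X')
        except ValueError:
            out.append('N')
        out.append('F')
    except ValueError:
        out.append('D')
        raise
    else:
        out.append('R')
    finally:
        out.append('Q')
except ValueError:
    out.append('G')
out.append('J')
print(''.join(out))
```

Execution trace: 'X' (inner except TypeError) → 'F' (try body, no exception) → 'R' (else) → 'Q' (finally) → 'J' (after the try/except). Output: XFRQJ

Answer: XFRQJ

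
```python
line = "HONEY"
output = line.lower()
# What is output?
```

Trace:
`line = "HONEY"` → line = 'HONEY'
`output = line.lower()` → output = 'honey'
So output = 'honey'

Answer: 'honey'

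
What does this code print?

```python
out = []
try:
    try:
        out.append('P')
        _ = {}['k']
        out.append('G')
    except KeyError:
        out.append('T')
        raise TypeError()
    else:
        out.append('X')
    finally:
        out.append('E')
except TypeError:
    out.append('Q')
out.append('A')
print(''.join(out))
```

Execution trace: 'P' (inner try body) → 'T' (inner except KeyError) → 'E' (inner finally) → 'Q' (outer except TypeError) → 'A' (after the try/except). Output: PTEQA

Answer: PTEQA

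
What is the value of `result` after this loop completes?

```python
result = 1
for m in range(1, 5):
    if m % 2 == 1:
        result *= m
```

Product of odd numbers 1 to 4
`result` takes the values: 1 → 3

Answer: 3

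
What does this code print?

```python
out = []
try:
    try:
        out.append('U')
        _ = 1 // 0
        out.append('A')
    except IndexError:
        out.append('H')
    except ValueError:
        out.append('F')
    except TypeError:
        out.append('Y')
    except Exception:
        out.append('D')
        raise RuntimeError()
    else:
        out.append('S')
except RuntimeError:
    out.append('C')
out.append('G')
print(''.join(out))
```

Execution trace: 'U' (inner try body) → 'D' (inner except Exception) → 'C' (outer except RuntimeError) → 'G' (after the try/except). Output: UDCG

Answer: UDCG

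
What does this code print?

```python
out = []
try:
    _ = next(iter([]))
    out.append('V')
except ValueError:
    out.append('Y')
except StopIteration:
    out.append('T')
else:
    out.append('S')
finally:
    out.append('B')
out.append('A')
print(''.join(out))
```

Execution trace: 'T' (except StopIteration) → 'B' (finally) → 'A' (after the try/except). Output: TBA

Answer: TBA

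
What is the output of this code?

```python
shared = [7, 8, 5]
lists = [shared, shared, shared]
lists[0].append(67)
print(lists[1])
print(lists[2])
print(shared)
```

Key concept: list of same reference.
Step by step:
`shared = [7, 8, 5]` → shared = [7, 8, 5]
`lists = [shared, shared, shared]` → lists = [[7, 8, 5], [7, 8, 5], [7, 8, 5]]
`lists[0].append(67)` → shared = [7, 8, 5, 67]; lists = [[7, 8, 5, 67], [7, 8, 5, 67], [7, 8, 5, 67]]
`print(lists[1])` → prints [7, 8, 5, 67]
`print(lists[2])` → prints [7, 8, 5, 67]
`print(shared)` → prints [7, 8, 5, 67]

Answer:
[7, 8, 5, 67]
[7, 8, 5, 67]
[7, 8, 5, 67]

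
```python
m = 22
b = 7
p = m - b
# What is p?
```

Trace:
`m = 22` → m = 22
`b = 7` → b = 7
`p = m - b` → p = 15
So p = 15

Answer: 15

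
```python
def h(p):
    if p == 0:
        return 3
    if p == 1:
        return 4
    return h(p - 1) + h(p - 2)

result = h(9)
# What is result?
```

Build up from base cases: h(0)=3, h(1)=4, h(2)=7, h(3)=11, h(4)=18, h(5)=29, h(6)=47, ..., h(9)=199

Answer: 199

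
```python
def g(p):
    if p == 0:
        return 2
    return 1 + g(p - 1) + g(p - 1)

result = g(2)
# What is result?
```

g(p) = 1 + 2·g(p-1), g(0)=2. Closed form: (2+1)·2^2 - 1 = 11.

Answer: 11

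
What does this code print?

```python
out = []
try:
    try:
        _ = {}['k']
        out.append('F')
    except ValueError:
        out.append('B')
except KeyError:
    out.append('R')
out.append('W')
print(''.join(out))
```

Execution trace: 'R' (outer except KeyError) → 'W' (after the try/except). Output: RW

Answer: RW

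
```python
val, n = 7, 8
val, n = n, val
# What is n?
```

Trace:
`val, n = 7, 8` → val = 7; n = 8
`val, n = n, val` → val = 8; n = 7
So n = 7

Answer: 7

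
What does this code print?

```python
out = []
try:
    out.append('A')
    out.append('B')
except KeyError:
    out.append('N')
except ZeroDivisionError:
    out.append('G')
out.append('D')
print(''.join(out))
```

Execution trace: 'A' (try body) → 'B' (try body, no exception) → 'D' (after the try/except). Output: ABD

Answer: ABD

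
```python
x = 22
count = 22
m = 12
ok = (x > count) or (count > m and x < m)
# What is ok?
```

Trace:
`x = 22` → x = 22
`count = 22` → count = 22
`m = 12` → m = 12
`ok = (x > count) or (count > m and x < m)` → ok = False
So ok = False

Answer: False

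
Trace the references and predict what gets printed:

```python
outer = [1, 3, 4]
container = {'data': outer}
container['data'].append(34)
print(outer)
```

Key concept: dict holds reference to list.
Step by step:
`outer = [1, 3, 4]` → outer = [1, 3, 4]
`container = {'data': outer}` → container = {'data': [1, 3, 4]}
`container['data'].append(34)` → outer = [1, 3, 4, 34]; container = {'data': [1, 3, 4, 34]}
`print(outer)` → prints [1, 3, 4, 34]

Answer: [1, 3, 4, 34]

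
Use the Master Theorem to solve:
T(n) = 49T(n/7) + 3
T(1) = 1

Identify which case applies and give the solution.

a=49, b=7, f(n)=3. log_7(49) = 2. Since c=0 < 2, Case 1 applies: T(n) = Θ(n^log_b(a)) = O(n^2).

Answer: O(n^2) - Case 1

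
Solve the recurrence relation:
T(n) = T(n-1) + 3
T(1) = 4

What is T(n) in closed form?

Unrolling: T(n) = T(1) + 3·(n-1) = 4 + 3(n-1) = 3n + 1.

Answer: T(n) = 3n + 1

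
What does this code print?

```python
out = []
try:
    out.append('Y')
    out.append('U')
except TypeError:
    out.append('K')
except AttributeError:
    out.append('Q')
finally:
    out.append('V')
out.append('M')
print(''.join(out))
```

Execution trace: 'Y' (try body) → 'U' (try body, no exception) → 'V' (finally) → 'M' (after the try/except). Output: YUVM

Answer: YUVM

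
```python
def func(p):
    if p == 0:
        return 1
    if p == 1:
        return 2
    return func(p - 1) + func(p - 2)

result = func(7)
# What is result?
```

Build up from base cases: func(0)=1, func(1)=2, func(2)=3, func(3)=5, func(4)=8, func(5)=13, func(6)=21, ..., func(7)=34

Answer: 34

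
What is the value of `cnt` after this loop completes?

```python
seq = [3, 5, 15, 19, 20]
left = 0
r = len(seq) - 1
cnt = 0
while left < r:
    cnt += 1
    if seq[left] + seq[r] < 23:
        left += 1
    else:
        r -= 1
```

Steps to find pair summing to 23
`cnt` takes the values: 0 → 1 → 2 → 3 → 4

Answer: 4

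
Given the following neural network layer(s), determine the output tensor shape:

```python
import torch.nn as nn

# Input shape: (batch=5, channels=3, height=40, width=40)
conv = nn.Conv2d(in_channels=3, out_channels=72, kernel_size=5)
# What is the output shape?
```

Input: (5, 3, 40, 40) -> Output: (5, 72, 36, 36)

Answer: (5, 72, 36, 36)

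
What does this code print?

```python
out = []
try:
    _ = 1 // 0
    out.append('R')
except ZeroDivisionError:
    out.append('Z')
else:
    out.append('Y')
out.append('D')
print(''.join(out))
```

Execution trace: 'Z' (except ZeroDivisionError) → 'D' (after the try/except). Output: ZD

Answer: ZD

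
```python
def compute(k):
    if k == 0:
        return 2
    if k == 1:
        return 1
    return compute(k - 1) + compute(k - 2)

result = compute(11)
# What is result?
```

Build up from base cases: compute(0)=2, compute(1)=1, compute(2)=3, compute(3)=4, compute(4)=7, compute(5)=11, compute(6)=18, ..., compute(11)=199

Answer: 199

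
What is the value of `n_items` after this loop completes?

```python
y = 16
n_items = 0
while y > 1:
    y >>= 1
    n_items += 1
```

Count right shifts until 1
`n_items` takes the values: 0 → 1 → 2 → 3 → 4

Answer: 4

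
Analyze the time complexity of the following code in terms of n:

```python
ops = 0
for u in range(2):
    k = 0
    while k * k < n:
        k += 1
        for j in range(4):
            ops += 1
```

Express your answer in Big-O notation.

Each loop level contributes: 1 × √n × 1. Multiplying the contributions gives O(√n).

Answer: O(√n)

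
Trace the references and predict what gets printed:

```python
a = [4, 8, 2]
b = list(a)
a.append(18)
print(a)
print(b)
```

Key concept: list() constructor creates copy.
Step by step:
`a = [4, 8, 2]` → a = [4, 8, 2]
`b = list(a)` → b = [4, 8, 2]
`a.append(18)` → a = [4, 8, 2, 18]
`print(a)` → prints [4, 8, 2, 18]
`print(b)` → prints [4, 8, 2]

Answer:
[4, 8, 2, 18]
[4, 8, 2]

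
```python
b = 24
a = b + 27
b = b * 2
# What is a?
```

Trace:
`b = 24` → b = 24
`a = b + 27` → a = 51
`b = b * 2` → b = 48
So a = 51

Answer: 51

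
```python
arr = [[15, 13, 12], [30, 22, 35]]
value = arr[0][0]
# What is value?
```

Trace:
`arr = [[15, 13, 12], [30, 22, 35]]` → arr = [[15, 13, 12], [30, 22, 35]]
`value = arr[0][0]` → value = 15
So value = 15

Answer: 15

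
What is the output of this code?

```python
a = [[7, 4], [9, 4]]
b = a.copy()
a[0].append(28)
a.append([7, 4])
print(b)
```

Key concept: shallow copy with nested lists.
Step by step:
`a = [[7, 4], [9, 4]]` → a = [[7, 4], [9, 4]]
`b = a.copy()` → b = [[7, 4], [9, 4]]
`a[0].append(28)` → a = [[7, 4, 28], [9, 4]]; b = [[7, 4, 28], [9, 4]]
`a.append([7, 4])` → a = [[7, 4, 28], [9, 4], [7, 4]]
`print(b)` → prints [[7, 4, 28], [9, 4]]

Answer: [[7, 4, 28], [9, 4]]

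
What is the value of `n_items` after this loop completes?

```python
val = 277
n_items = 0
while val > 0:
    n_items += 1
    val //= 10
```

Count digits by repeated division by 10
`n_items` takes the values: 0 → 1 → 2 → 3

Answer: 3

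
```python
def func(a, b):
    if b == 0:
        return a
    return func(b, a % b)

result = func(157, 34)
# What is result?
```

func(157, 34) -> func(34, 21) -> func(21, 13) -> func(13, 8) -> func(8, 5) -> func(5, 3) -> func(3, 2) -> func(2, 1) -> func(1, 0) -> 1

Answer: 1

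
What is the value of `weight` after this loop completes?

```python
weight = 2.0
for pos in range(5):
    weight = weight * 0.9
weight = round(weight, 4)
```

Exponential decay: 2.0 * 0.9^5
`weight` takes the values: 2.0 → 1.8 → 1.62 → 1.458 → 1.3122 → 1.18098 → 1.181

Answer: 1.181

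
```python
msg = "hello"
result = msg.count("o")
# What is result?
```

Trace:
`msg = "hello"` → msg = 'hello'
`result = msg.count("o")` → result = 1
So result = 1

Answer: 1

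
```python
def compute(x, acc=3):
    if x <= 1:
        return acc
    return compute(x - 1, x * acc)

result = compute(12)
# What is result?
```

Accumulator trace (n, acc): (12, 3) -> (11, 36) -> (10, 396) -> (9, 3960) -> (8, 35640) -> (7, 285120) -> (6, 1995840) -> (5, 11975040) -> (4, 59875200) -> (3, 239500800) -> (2, 718502400) -> (1, 1437004800) -> return 1437004800

Answer: 1437004800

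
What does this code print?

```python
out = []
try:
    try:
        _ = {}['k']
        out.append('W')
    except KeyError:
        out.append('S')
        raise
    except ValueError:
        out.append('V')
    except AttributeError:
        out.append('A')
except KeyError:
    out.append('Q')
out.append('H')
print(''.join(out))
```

Execution trace: 'S' (inner except KeyError) → 'Q' (outer except KeyError) → 'H' (after the try/except). Output: SQH

Answer: SQH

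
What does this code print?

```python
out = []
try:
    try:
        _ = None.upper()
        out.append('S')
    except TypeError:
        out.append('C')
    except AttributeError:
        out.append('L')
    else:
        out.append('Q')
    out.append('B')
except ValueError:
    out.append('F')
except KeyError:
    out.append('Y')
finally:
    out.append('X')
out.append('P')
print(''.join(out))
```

Execution trace: 'L' (inner except AttributeError) → 'B' (try body, no exception) → 'X' (finally) → 'P' (after the try/except). Output: LBXP

Answer: LBXP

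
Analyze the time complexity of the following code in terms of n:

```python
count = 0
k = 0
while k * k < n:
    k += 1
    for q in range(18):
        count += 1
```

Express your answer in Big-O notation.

Each loop level contributes: √n × 1. Multiplying the contributions gives O(√n).

Answer: O(√n)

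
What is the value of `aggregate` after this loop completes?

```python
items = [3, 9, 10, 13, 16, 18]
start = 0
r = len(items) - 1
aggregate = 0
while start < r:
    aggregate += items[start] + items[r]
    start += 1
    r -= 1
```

Sum of pairs from ends
`aggregate` takes the values: 0 → 21 → 46 → 69

Answer: 69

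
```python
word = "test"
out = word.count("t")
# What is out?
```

Trace:
`word = "test"` → word = 'test'
`out = word.count("t")` → out = 2
So out = 2

Answer: 2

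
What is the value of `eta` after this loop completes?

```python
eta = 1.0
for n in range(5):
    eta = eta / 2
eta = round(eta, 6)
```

Halving LR 5 times: 1 / 2^5
`eta` takes the values: 1.0 → 0.5 → 0.25 → 0.125 → 0.0625 → 0.03125

Answer: 0.03125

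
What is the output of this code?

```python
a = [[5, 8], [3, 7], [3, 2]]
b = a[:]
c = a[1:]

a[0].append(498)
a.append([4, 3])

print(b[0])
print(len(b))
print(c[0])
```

Key concept: slice with nested mutation.
Step by step:
`a = [[5, 8], [3, 7], [3, 2]]` → a = [[5, 8], [3, 7], [3, 2]]
`b = a[:]` → b = [[5, 8], [3, 7], [3, 2]]
`c = a[1:]` → c = [[3, 7], [3, 2]]
`a[0].append(498)` → a = [[5, 8, 498], [3, 7], [3, 2]]; b = [[5, 8, 498], [3, 7], [3, 2]]
`a.append([4, 3])` → a = [[5, 8, 498], [3, 7], [3, 2], [4, 3]]
`print(b[0])` → prints [5, 8, 498]
`print(len(b))` → prints 3
`print(c[0])` → prints [3, 7]

Answer:
[5, 8, 498]
3
[3, 7]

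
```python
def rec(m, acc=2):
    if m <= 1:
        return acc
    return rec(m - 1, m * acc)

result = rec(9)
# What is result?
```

Accumulator trace (n, acc): (9, 2) -> (8, 18) -> (7, 144) -> (6, 1008) -> (5, 6048) -> (4, 30240) -> (3, 120960) -> (2, 362880) -> (1, 725760) -> return 725760

Answer: 725760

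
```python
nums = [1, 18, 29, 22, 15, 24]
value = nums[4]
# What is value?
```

Trace:
`nums = [1, 18, 29, 22, 15, 24]` → nums = [1, 18, 29, 22, 15, 24]
`value = nums[4]` → value = 15
So value = 15

Answer: 15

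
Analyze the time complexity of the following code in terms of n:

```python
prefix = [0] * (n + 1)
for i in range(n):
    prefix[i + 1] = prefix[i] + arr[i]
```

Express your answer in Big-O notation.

This is Prefix sum computation. Time complexity: O(n).

Answer: O(n)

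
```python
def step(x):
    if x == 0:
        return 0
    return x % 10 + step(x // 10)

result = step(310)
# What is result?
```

Sum of digits of 310: 0 + 1 + 3 = 4

Answer: 4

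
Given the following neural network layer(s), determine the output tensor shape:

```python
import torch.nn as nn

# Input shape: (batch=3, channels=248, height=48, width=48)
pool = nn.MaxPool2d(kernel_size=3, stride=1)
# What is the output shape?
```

Input: (3, 248, 48, 48) -> Output: (3, 248, 46, 46)

Answer: (3, 248, 46, 46)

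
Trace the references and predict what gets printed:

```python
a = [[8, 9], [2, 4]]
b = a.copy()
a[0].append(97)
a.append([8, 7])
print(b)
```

Key concept: shallow copy with nested lists.
Step by step:
`a = [[8, 9], [2, 4]]` → a = [[8, 9], [2, 4]]
`b = a.copy()` → b = [[8, 9], [2, 4]]
`a[0].append(97)` → a = [[8, 9, 97], [2, 4]]; b = [[8, 9, 97], [2, 4]]
`a.append([8, 7])` → a = [[8, 9, 97], [2, 4], [8, 7]]
`print(b)` → prints [[8, 9, 97], [2, 4]]

Answer: [[8, 9, 97], [2, 4]]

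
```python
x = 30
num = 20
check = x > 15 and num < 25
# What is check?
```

Trace:
`x = 30` → x = 30
`num = 20` → num = 20
`check = x > 15 and num < 25` → check = True
So check = True

Answer: True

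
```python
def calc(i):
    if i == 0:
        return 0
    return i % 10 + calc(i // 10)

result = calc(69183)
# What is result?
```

Sum of digits of 69183: 3 + 8 + 1 + 9 + 6 = 27

Answer: 27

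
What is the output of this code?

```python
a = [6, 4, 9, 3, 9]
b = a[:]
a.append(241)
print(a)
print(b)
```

Key concept: slice [:] creates copy.
Step by step:
`a = [6, 4, 9, 3, 9]` → a = [6, 4, 9, 3, 9]
`b = a[:]` → b = [6, 4, 9, 3, 9]
`a.append(241)` → a = [6, 4, 9, 3, 9, 241]
`print(a)` → prints [6, 4, 9, 3, 9, 241]
`print(b)` → prints [6, 4, 9, 3, 9]

Answer:
[6, 4, 9, 3, 9, 241]
[6, 4, 9, 3, 9]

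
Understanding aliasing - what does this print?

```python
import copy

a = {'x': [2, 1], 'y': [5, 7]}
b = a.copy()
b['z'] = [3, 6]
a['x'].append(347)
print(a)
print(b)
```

Key concept: shallow copy of dict with mutable values.
Step by step:
`a = {'x': [2, 1], 'y': [5, 7]}` → a = {'x': [2, 1], 'y': [5, 7]}
`b = a.copy()` → b = {'x': [2, 1], 'y': [5, 7]}
`b['z'] = [3, 6]` → b = {'x': [2, 1], 'y': [5, 7], 'z': [3, 6]}
`a['x'].append(347)` → a = {'x': [2, 1, 347], 'y': [5, 7]}; b = {'x': [2, 1, 347], 'y': [5, 7], 'z': [3, 6]}
`print(a)` → prints {'x': [2, 1, 347], 'y': [5, 7]}
`print(b)` → prints {'x': [2, 1, 347], 'y': [5, 7], 'z': [3, 6]}

Answer:
{'x': [2, 1, 347], 'y': [5, 7]}
{'x': [2, 1, 347], 'y': [5, 7], 'z': [3, 6]}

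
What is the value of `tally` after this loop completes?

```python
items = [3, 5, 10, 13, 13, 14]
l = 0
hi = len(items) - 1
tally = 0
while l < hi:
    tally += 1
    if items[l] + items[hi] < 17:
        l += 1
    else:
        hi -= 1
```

Steps to find pair summing to 17
`tally` takes the values: 0 → 1 → 2 → 3 → 4 → 5

Answer: 5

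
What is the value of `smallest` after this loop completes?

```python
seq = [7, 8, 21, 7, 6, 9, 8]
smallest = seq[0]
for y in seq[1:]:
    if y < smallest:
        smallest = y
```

Minimum of [7, 8, 21, 7, 6, 9, 8]
`smallest` takes the values: 7 → 6

Answer: 6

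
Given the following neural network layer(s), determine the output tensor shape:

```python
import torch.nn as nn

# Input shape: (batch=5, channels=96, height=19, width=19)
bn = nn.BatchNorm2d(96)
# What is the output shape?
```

Input: (5, 96, 19, 19) -> Output: (5, 96, 19, 19)

Answer: (5, 96, 19, 19)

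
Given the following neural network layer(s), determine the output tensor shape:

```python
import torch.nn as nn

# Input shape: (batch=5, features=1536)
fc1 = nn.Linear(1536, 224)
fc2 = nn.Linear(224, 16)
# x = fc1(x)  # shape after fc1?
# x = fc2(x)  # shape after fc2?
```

Input: (5, 1536) -> after fc1: (5, 224) -> Output: (5, 16)

Answer: (5, 16)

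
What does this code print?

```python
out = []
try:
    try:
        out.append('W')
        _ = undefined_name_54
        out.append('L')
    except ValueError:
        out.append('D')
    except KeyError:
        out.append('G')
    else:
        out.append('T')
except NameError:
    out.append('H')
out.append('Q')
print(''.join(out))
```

Execution trace: 'W' (try body) → 'H' (outer except NameError) → 'Q' (after the try/except). Output: WHQ

Answer: WHQ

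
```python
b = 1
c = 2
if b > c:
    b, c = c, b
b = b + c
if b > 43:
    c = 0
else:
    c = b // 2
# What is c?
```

Trace:
`b = 1` → b = 1
`c = 2` → c = 2
`if b > c: ...` → b > c is False → no variable changes
`b = b + c` → b = 3
`if b > 43: ...` → b > 43 is False, take else branch → c = 1
So c = 1

Answer: 1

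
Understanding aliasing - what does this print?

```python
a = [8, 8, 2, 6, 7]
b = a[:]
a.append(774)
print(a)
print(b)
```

Key concept: slice [:] creates copy.
Step by step:
`a = [8, 8, 2, 6, 7]` → a = [8, 8, 2, 6, 7]
`b = a[:]` → b = [8, 8, 2, 6, 7]
`a.append(774)` → a = [8, 8, 2, 6, 7, 774]
`print(a)` → prints [8, 8, 2, 6, 7, 774]
`print(b)` → prints [8, 8, 2, 6, 7]

Answer:
[8, 8, 2, 6, 7, 774]
[8, 8, 2, 6, 7]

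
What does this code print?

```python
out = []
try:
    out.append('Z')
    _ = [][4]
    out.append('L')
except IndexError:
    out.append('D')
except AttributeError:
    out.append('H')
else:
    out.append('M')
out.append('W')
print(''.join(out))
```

Execution trace: 'Z' (try body) → 'D' (except IndexError) → 'W' (after the try/except). Output: ZDW

Answer: ZDW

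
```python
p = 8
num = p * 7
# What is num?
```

Trace:
`p = 8` → p = 8
`num = p * 7` → num = 56
So num = 56

Answer: 56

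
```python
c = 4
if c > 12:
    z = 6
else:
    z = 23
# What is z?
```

Trace:
`c = 4` → c = 4
`if c > 12: ...` → c > 12 is False, take else branch → z = 23
So z = 23

Answer: 23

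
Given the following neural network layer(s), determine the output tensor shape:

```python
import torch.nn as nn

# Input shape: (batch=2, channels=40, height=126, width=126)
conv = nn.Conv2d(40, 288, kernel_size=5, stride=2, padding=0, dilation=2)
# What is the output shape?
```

Input: (2, 40, 126, 126) -> Output: (2, 288, 59, 59)

Answer: (2, 288, 59, 59)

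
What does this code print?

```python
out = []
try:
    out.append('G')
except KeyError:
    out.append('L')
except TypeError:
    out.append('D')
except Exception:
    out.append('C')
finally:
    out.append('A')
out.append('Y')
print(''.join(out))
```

Execution trace: 'G' (try body, no exception) → 'A' (finally) → 'Y' (after the try/except). Output: GAY

Answer: GAY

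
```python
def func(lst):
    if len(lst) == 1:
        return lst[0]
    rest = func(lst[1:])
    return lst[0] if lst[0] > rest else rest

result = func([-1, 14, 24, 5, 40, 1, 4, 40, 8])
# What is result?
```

Recursive max over [-1, 14, 24, 5, 40, 1, 4, 40, 8] = 40

Answer: 40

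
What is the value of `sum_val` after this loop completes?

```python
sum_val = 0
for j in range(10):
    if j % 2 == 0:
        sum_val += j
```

Sum of even numbers 0 to 9
`sum_val` takes the values: 0 → 2 → 6 → 12 → 20

Answer: 20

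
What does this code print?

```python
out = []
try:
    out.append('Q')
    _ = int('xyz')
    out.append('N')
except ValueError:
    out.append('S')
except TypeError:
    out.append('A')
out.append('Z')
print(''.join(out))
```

Execution trace: 'Q' (try body) → 'S' (except ValueError) → 'Z' (after the try/except). Output: QSZ

Answer: QSZ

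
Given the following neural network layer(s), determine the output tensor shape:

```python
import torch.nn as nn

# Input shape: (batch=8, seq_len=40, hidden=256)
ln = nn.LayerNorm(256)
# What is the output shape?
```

Input: (8, 40, 256) -> Output: (8, 40, 256)

Answer: (8, 40, 256)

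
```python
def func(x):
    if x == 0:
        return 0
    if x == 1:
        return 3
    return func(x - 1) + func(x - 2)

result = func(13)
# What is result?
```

Build up from base cases: func(0)=0, func(1)=3, func(2)=3, func(3)=6, func(4)=9, func(5)=15, func(6)=24, ..., func(13)=699

Answer: 699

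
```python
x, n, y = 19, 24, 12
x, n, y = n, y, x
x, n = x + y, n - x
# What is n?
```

Trace:
`x, n, y = 19, 24, 12` → x = 19; n = 24; y = 12
`x, n, y = n, y, x` → x = 24; n = 12; y = 19
`x, n = x + y, n - x` → x = 43; n = -12
So n = -12

Answer: -12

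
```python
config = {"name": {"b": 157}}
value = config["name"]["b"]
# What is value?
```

Trace:
`config = {"name": {"b": 157}}` → config = {'name': {'b': 157}}
`value = config["name"]["b"]` → value = 157
So value = 157

Answer: 157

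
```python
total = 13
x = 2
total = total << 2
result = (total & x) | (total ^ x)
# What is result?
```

Trace:
`total = 13` → total = 13
`x = 2` → x = 2
`total = total << 2` → total = 52
`result = (total & x) | (total ^ x)` → result = 54
So result = 54

Answer: 54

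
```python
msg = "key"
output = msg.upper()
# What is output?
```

Trace:
`msg = "key"` → msg = 'key'
`output = msg.upper()` → output = 'KEY'
So output = 'KEY'

Answer: 'KEY'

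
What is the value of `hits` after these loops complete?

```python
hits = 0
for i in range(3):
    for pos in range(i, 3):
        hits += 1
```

Upper triangle: 3 + 2 + ... + 1
`hits` takes the values: 0 → 1 → 2 → 3 → 4 → 5 → 6

Answer: 6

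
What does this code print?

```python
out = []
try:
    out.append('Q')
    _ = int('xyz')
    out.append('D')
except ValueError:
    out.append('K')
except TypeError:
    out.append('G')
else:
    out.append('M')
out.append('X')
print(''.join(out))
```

Execution trace: 'Q' (try body) → 'K' (except ValueError) → 'X' (after the try/except). Output: QKX

Answer: QKX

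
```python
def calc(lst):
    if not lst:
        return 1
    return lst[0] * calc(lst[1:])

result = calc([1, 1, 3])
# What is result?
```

Product over [1, 1, 3] = 1 * 1 * 3 = 3

Answer: 3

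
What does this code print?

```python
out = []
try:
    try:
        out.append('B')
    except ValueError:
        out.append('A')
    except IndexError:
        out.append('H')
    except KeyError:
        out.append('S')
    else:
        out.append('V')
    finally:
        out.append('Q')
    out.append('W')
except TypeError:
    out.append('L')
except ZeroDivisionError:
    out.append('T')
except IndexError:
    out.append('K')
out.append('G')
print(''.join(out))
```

Execution trace: 'B' (inner try body, no exception) → 'V' (inner else) → 'Q' (inner finally) → 'W' (try body, no exception) → 'G' (after the try/except). Output: BVQWG

Answer: BVQWG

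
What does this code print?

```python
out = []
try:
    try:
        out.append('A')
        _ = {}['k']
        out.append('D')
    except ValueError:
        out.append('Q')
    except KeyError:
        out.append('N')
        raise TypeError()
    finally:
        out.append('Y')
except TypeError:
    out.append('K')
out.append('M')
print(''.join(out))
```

Execution trace: 'A' (inner try body) → 'N' (inner except KeyError) → 'Y' (inner finally) → 'K' (outer except TypeError) → 'M' (after the try/except). Output: ANYKM

Answer: ANYKM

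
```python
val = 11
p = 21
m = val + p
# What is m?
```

Trace:
`val = 11` → val = 11
`p = 21` → p = 21
`m = val + p` → m = 32
So m = 32

Answer: 32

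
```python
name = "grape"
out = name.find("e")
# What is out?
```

Trace:
`name = "grape"` → name = 'grape'
`out = name.find("e")` → out = 4
So out = 4

Answer: 4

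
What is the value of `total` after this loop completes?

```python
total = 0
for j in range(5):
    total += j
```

Sum of 0 to 4 = 10
`total` takes the values: 0 → 1 → 3 → 6 → 10

Answer: 10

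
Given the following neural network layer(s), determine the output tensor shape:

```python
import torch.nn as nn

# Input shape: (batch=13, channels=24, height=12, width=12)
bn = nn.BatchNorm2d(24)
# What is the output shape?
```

Input: (13, 24, 12, 12) -> Output: (13, 24, 12, 12)

Answer: (13, 24, 12, 12)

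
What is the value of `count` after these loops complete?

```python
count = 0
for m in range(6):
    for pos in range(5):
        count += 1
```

6 * 5 = 30
`count` takes the values: 0 → 1 → 2 → 3 → 4 → 5 → 6 → 7 → 8 → 9 → 10 → 11 → 12 → 13 → 14 → 15 → 16 → 17 → 18 → 19 → 20 → 21 → 22 → 23 → 24 → 25 → 26 → 27 → 28 → 29 → 30

Answer: 30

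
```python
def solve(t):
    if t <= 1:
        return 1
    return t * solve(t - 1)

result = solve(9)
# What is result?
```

solve(9) = 9 * 8 * 7 * 6 * 5 * 4 * 3 * 2 * 1 = 362880

Answer: 362880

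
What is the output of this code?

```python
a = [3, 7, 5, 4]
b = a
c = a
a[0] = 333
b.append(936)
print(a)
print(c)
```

Key concept: multiple aliases.
Step by step:
`a = [3, 7, 5, 4]` → a = [3, 7, 5, 4]
`b = a` → b = [3, 7, 5, 4] (same object as a)
`c = a` → c = [3, 7, 5, 4] (same object as a, b)
`a[0] = 333` → a = [333, 7, 5, 4] (same object as b, c); b = [333, 7, 5, 4] (same object as a, c); c = [333, 7, 5, 4] (same object as a, b)
`b.append(936)` → a = [333, 7, 5, 4, 936] (same object as b, c); b = [333, 7, 5, 4, 936] (same object as a, c); c = [333, 7, 5, 4, 936] (same object as a, b)
`print(a)` → prints [333, 7, 5, 4, 936]
`print(c)` → prints [333, 7, 5, 4, 936]

Answer:
[333, 7, 5, 4, 936]
[333, 7, 5, 4, 936]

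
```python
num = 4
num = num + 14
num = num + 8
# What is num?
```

Trace:
`num = 4` → num = 4
`num = num + 14` → num = 18
`num = num + 8` → num = 26
So num = 26

Answer: 26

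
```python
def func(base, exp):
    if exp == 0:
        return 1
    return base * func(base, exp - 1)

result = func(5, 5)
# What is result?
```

func(5, 5) = 5 * 5 * 5 * 5 * 5 = 3125

Answer: 3125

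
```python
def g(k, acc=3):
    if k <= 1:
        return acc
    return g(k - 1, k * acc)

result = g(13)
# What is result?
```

Accumulator trace (n, acc): (13, 3) -> (12, 39) -> (11, 468) -> (10, 5148) -> (9, 51480) -> (8, 463320) -> (7, 3706560) -> (6, 25945920) -> (5, 155675520) -> (4, 778377600) -> (3, 3113510400) -> (2, 9340531200) -> (1, 18681062400) -> return 18681062400

Answer: 18681062400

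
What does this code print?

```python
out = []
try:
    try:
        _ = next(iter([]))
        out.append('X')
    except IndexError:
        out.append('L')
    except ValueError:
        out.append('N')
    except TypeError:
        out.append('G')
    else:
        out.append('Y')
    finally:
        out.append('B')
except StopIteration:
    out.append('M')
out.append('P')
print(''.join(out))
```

Execution trace: 'B' (finally) → 'M' (outer except StopIteration) → 'P' (after the try/except). Output: BMP

Answer: BMP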